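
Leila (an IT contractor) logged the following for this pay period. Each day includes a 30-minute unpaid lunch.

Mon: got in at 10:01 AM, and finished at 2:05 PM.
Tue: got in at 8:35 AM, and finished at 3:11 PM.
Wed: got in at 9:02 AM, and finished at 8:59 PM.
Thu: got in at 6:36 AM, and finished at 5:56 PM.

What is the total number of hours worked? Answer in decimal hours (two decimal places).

31.95 hours

Mon: 10:01 AM–2:05 PM = 4 h 4 min; less 30 min break → 3 h 34 min
Tue: 8:35 AM–3:11 PM = 6 h 36 min; less 30 min break → 6 h 6 min
Wed: 9:02 AM–8:59 PM = 11 h 57 min; less 30 min break → 11 h 27 min
Thu: 6:36 AM–5:56 PM = 11 h 20 min; less 30 min break → 10 h 50 min
Total: 3 h 34 min + 6 h 6 min + 11 h 27 min + 10 h 50 min = 31 h 57 min.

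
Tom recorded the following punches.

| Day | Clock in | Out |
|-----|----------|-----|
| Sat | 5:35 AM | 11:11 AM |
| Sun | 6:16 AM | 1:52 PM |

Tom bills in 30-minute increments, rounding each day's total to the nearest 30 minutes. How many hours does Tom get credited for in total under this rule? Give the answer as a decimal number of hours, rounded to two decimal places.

13.00 hours

Sat: 5:35 AM–11:11 AM = 5 h 36 min → rounds to 5 h 30 min
Sun: 6:16 AM–1:52 PM = 7 h 36 min → rounds to 7 h 30 min
Total credited: 13 h 0 min.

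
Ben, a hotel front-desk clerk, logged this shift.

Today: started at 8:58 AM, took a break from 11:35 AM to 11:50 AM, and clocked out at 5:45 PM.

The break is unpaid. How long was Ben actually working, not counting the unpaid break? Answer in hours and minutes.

8 h 32 min

Today: 8:58 AM–5:45 PM = 8 h 47 min; less 15 min break → 8 h 32 min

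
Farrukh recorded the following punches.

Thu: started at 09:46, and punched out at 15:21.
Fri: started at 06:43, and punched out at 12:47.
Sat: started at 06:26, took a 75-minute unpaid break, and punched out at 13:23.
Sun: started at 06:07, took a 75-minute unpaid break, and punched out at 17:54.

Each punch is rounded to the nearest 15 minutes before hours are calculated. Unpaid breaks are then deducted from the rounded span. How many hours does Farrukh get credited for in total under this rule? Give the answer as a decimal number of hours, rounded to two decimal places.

28.00 hours

Thu: in 09:46→09:45, out 15:21→15:15; 5 h 30 min
Fri: in 06:43→06:45, out 12:47→12:45; 6 h 0 min
Sat: in 06:26→06:30, out 13:23→13:30; 7 h 0 min − 75 min = 5 h 45 min
Sun: in 06:07→06:00, out 17:54→18:00; 12 h 0 min − 75 min = 10 h 45 min
Total credited: 28 h 0 min.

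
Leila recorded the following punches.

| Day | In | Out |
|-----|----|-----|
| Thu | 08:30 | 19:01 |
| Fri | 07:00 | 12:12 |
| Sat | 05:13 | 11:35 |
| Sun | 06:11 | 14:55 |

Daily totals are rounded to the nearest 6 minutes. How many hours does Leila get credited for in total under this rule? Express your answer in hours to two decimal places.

Thu: 08:30–19:01 = 10 h 31 min → rounds to 10 h 30 min
Fri: 07:00–12:12 = 5 h 12 min → rounds to 5 h 12 min
Sat: 05:13–11:35 = 6 h 22 min → rounds to 6 h 24 min
Sun: 06:11–14:55 = 8 h 44 min → rounds to 8 h 42 min
Total credited: 30 h 48 min.

30.80 hours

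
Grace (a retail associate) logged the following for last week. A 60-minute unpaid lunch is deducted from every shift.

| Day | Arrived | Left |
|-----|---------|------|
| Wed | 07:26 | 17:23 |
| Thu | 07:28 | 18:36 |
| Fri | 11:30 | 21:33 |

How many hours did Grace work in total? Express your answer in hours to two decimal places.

28.13 hours

Wed: 07:26–17:23 = 9 h 57 min; less 60 min break → 8 h 57 min
Thu: 07:28–18:36 = 11 h 8 min; less 60 min break → 10 h 8 min
Fri: 11:30–21:33 = 10 h 3 min; less 60 min break → 9 h 3 min
Total: 8 h 57 min + 10 h 8 min + 9 h 3 min = 28 h 8 min.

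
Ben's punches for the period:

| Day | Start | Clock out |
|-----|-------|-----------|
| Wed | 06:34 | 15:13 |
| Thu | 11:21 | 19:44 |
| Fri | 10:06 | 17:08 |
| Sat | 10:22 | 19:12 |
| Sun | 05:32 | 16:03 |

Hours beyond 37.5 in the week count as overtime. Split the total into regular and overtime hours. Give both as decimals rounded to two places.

Regular 37.50 hours, overtime 5.92 hours

Wed: 06:34–15:13 = 8 h 39 min
Thu: 11:21–19:44 = 8 h 23 min
Fri: 10:06–17:08 = 7 h 2 min
Sat: 10:22–19:12 = 8 h 50 min
Sun: 05:32–16:03 = 10 h 31 min
Total worked: 43 h 25 min = 43.42 h.
Threshold 37.5 h → overtime 5 h 55 min, regular 37 h 30 min.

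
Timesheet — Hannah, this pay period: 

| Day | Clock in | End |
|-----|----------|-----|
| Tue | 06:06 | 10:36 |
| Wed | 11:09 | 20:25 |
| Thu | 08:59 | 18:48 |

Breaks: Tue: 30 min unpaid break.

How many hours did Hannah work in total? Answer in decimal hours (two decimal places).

23.08 hours

Tue: 06:06–10:36 = 4 h 30 min; less 30 min break → 4 h 0 min
Wed: 11:09–20:25 = 9 h 16 min
Thu: 08:59–18:48 = 9 h 49 min
Total: 4 h 0 min + 9 h 16 min + 9 h 49 min = 23 h 5 min.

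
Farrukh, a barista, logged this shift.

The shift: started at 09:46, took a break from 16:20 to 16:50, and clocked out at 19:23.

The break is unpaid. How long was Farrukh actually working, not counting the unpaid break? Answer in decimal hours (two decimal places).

9.12 hours

The shift: 09:46–19:23 = 9 h 37 min; less 30 min break → 9 h 7 min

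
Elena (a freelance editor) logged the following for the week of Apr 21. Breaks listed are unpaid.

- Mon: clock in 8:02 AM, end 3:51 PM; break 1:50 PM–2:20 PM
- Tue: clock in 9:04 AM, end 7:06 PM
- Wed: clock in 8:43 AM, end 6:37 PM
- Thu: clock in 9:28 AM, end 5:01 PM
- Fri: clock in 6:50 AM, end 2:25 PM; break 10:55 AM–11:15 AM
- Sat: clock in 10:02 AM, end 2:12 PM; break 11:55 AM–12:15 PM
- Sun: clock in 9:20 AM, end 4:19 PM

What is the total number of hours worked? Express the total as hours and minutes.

52 h 52 min

Mon: 8:02 AM–3:51 PM = 7 h 49 min; less 30 min break → 7 h 19 min
Tue: 9:04 AM–7:06 PM = 10 h 2 min
Wed: 8:43 AM–6:37 PM = 9 h 54 min
Thu: 9:28 AM–5:01 PM = 7 h 33 min
Fri: 6:50 AM–2:25 PM = 7 h 35 min; less 20 min break → 7 h 15 min
Sat: 10:02 AM–2:12 PM = 4 h 10 min; less 20 min break → 3 h 50 min
Sun: 9:20 AM–4:19 PM = 6 h 59 min
Total: 7 h 19 min + 10 h 2 min + 9 h 54 min + 7 h 33 min + 7 h 15 min + 3 h 50 min + 6 h 59 min = 52 h 52 min.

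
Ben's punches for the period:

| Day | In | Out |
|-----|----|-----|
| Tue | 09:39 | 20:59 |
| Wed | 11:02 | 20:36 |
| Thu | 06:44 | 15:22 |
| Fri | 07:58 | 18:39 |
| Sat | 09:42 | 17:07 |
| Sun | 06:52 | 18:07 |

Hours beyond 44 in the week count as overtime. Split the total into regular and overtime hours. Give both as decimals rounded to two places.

Regular 44.00 hours, overtime 14.88 hours

Tue: 09:39–20:59 = 11 h 20 min
Wed: 11:02–20:36 = 9 h 34 min
Thu: 06:44–15:22 = 8 h 38 min
Fri: 07:58–18:39 = 10 h 41 min
Sat: 09:42–17:07 = 7 h 25 min
Sun: 06:52–18:07 = 11 h 15 min
Total worked: 58 h 53 min = 58.88 h.
Threshold 44 h → overtime 14 h 53 min, regular 44 h 0 min.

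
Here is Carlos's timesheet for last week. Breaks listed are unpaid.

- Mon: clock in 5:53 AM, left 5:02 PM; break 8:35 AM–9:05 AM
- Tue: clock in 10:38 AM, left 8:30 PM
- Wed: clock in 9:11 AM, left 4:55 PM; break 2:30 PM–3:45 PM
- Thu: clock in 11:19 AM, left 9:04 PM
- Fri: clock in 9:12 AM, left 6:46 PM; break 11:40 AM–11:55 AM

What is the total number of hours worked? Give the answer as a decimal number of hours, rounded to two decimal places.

46.07 hours

Mon: 5:53 AM–5:02 PM = 11 h 9 min; less 30 min break → 10 h 39 min
Tue: 10:38 AM–8:30 PM = 9 h 52 min
Wed: 9:11 AM–4:55 PM = 7 h 44 min; less 75 min break → 6 h 29 min
Thu: 11:19 AM–9:04 PM = 9 h 45 min
Fri: 9:12 AM–6:46 PM = 9 h 34 min; less 15 min break → 9 h 19 min
Total: 10 h 39 min + 9 h 52 min + 6 h 29 min + 9 h 45 min + 9 h 19 min = 46 h 4 min.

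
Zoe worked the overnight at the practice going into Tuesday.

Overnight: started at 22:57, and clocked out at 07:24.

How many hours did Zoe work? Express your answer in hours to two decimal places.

8.45 hours

Overnight: 22:57 → midnight = 1 h 3 min; midnight → 07:24 = 7 h 24 min; span 8 h 27 min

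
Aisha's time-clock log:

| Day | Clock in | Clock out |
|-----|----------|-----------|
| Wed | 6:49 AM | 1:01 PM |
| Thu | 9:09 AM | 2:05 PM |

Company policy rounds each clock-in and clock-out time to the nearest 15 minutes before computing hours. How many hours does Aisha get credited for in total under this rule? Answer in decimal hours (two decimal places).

11.00 hours

Wed: in 6:49 AM→6:45 AM, out 1:01 PM→1:00 PM; 6 h 15 min
Thu: in 9:09 AM→9:15 AM, out 2:05 PM→2:00 PM; 4 h 45 min
Total credited: 11 h 0 min.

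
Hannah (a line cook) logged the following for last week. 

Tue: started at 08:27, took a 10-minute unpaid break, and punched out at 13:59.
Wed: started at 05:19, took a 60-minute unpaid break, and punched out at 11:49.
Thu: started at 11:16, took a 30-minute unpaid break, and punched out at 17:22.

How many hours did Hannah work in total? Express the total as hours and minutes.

16 h 28 min

Tue: 08:27–13:59 = 5 h 32 min; less 10 min break → 5 h 22 min
Wed: 05:19–11:49 = 6 h 30 min; less 60 min break → 5 h 30 min
Thu: 11:16–17:22 = 6 h 6 min; less 30 min break → 5 h 36 min
Total: 5 h 22 min + 5 h 30 min + 5 h 36 min = 16 h 28 min.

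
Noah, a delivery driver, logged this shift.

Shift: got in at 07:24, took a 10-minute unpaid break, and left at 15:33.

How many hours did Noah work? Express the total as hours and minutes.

Shift: 07:24–15:33 = 8 h 9 min; less 10 min break → 7 h 59 min

7 h 59 min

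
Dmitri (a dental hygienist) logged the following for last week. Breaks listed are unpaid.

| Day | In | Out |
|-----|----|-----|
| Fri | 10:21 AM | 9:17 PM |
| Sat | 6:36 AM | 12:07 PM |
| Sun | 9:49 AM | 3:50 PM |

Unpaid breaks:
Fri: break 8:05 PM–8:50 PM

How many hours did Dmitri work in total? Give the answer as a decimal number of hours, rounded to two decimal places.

Fri: 10:21 AM–9:17 PM = 10 h 56 min; less 45 min break → 10 h 11 min
Sat: 6:36 AM–12:07 PM = 5 h 31 min
Sun: 9:49 AM–3:50 PM = 6 h 1 min
Total: 10 h 11 min + 5 h 31 min + 6 h 1 min = 21 h 43 min.

21.72 hours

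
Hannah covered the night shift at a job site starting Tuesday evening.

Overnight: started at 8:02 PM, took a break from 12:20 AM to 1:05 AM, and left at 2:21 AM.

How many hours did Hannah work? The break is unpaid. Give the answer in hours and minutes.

5 h 34 min

Overnight: 8:02 PM → midnight = 3 h 58 min; midnight → 2:21 AM = 2 h 21 min; span 6 h 19 min; less 45 min break → 5 h 34 min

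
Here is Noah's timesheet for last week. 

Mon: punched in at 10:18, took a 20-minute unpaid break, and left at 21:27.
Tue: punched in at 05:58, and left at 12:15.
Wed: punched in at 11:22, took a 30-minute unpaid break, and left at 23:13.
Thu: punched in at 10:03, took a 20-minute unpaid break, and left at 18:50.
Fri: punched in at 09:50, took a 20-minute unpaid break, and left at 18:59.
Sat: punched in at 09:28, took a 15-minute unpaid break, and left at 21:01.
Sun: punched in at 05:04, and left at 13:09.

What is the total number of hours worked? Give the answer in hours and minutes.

Mon: 10:18–21:27 = 11 h 9 min; less 20 min break → 10 h 49 min
Tue: 05:58–12:15 = 6 h 17 min
Wed: 11:22–23:13 = 11 h 51 min; less 30 min break → 11 h 21 min
Thu: 10:03–18:50 = 8 h 47 min; less 20 min break → 8 h 27 min
Fri: 09:50–18:59 = 9 h 9 min; less 20 min break → 8 h 49 min
Sat: 09:28–21:01 = 11 h 33 min; less 15 min break → 11 h 18 min
Sun: 05:04–13:09 = 8 h 5 min
Total: 10 h 49 min + 6 h 17 min + 11 h 21 min + 8 h 27 min + 8 h 49 min + 11 h 18 min + 8 h 5 min = 65 h 6 min.

65 h 6 min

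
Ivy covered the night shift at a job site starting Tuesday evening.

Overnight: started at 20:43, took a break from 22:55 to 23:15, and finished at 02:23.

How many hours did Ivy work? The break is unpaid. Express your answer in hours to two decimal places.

Overnight: 20:43 → midnight = 3 h 17 min; midnight → 02:23 = 2 h 23 min; span 5 h 40 min; less 20 min break → 5 h 20 min

5.33 hours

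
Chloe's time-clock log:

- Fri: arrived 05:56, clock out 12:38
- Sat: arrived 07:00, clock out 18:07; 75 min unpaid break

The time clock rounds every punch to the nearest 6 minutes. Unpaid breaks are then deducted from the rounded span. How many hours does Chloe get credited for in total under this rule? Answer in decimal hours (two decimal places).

Fri: in 05:56→05:54, out 12:38→12:36; 6 h 42 min
Sat: in 07:00→07:00, out 18:07→18:06; 11 h 6 min − 75 min = 9 h 51 min
Total credited: 16 h 33 min.

16.55 hours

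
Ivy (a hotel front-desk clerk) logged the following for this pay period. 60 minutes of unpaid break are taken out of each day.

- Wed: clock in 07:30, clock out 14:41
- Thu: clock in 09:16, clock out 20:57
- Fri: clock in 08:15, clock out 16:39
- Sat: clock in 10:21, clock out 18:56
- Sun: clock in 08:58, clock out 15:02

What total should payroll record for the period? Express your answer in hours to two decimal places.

36.92 hours

Wed: 07:30–14:41 = 7 h 11 min; less 60 min break → 6 h 11 min
Thu: 09:16–20:57 = 11 h 41 min; less 60 min break → 10 h 41 min
Fri: 08:15–16:39 = 8 h 24 min; less 60 min break → 7 h 24 min
Sat: 10:21–18:56 = 8 h 35 min; less 60 min break → 7 h 35 min
Sun: 08:58–15:02 = 6 h 4 min; less 60 min break → 5 h 4 min
Total: 6 h 11 min + 10 h 41 min + 7 h 24 min + 7 h 35 min + 5 h 4 min = 36 h 55 min.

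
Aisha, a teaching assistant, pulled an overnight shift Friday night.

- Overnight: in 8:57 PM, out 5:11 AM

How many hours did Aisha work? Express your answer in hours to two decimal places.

Overnight: 8:57 PM → midnight = 3 h 3 min; midnight → 5:11 AM = 5 h 11 min; span 8 h 14 min

8.23 hours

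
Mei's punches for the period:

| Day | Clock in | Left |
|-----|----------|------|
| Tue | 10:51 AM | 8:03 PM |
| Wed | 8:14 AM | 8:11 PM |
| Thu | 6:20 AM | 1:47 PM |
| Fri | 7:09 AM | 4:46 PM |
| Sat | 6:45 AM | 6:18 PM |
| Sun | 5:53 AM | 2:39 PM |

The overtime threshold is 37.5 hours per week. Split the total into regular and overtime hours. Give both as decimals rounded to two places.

Tue: 10:51 AM–8:03 PM = 9 h 12 min
Wed: 8:14 AM–8:11 PM = 11 h 57 min
Thu: 6:20 AM–1:47 PM = 7 h 27 min
Fri: 7:09 AM–4:46 PM = 9 h 37 min
Sat: 6:45 AM–6:18 PM = 11 h 33 min
Sun: 5:53 AM–2:39 PM = 8 h 46 min
Total worked: 58 h 32 min = 58.53 h.
Threshold 37.5 h → overtime 21 h 2 min, regular 37 h 30 min.

Regular 37.50 hours, overtime 21.03 hours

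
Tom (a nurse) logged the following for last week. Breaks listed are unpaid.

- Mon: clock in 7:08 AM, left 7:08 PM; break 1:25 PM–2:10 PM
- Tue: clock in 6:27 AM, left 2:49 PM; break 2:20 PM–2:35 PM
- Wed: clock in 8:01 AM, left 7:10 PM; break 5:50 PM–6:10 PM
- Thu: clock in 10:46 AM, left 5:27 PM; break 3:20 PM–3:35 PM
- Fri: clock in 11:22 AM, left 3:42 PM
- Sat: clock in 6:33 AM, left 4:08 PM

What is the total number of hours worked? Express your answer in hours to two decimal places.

Mon: 7:08 AM–7:08 PM = 12 h 0 min; less 45 min break → 11 h 15 min
Tue: 6:27 AM–2:49 PM = 8 h 22 min; less 15 min break → 8 h 7 min
Wed: 8:01 AM–7:10 PM = 11 h 9 min; less 20 min break → 10 h 49 min
Thu: 10:46 AM–5:27 PM = 6 h 41 min; less 15 min break → 6 h 26 min
Fri: 11:22 AM–3:42 PM = 4 h 20 min
Sat: 6:33 AM–4:08 PM = 9 h 35 min
Total: 11 h 15 min + 8 h 7 min + 10 h 49 min + 6 h 26 min + 4 h 20 min + 9 h 35 min = 50 h 32 min.

50.53 hours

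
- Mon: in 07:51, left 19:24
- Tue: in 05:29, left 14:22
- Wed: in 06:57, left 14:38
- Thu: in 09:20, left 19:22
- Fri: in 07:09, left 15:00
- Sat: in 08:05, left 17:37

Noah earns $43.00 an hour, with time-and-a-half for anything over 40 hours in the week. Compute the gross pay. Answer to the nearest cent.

Mon: 07:51–19:24 = 11 h 33 min
Tue: 05:29–14:22 = 8 h 53 min
Wed: 06:57–14:38 = 7 h 41 min
Thu: 09:20–19:22 = 10 h 2 min
Fri: 07:09–15:00 = 7 h 51 min
Sat: 08:05–17:37 = 9 h 32 min
Total worked: 55 h 32 min = 3332 min.
Regular 40 h 0 min = 2400 min at $43.00/h; overtime 15 h 32 min = 932 min at $64.50/h.
Pay = (2400 × $43.00 + 932 × $64.50) ÷ 60 = $2721.90.

$2721.90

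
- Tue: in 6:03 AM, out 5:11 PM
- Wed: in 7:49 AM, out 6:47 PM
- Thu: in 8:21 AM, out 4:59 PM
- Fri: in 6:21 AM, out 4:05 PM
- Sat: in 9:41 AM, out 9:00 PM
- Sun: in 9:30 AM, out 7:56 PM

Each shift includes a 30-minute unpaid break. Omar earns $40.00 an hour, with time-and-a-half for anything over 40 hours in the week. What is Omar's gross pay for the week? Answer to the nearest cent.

$2753.00

Tue: 6:03 AM–5:11 PM = 11 h 8 min; less 30 min break → 10 h 38 min
Wed: 7:49 AM–6:47 PM = 10 h 58 min; less 30 min break → 10 h 28 min
Thu: 8:21 AM–4:59 PM = 8 h 38 min; less 30 min break → 8 h 8 min
Fri: 6:21 AM–4:05 PM = 9 h 44 min; less 30 min break → 9 h 14 min
Sat: 9:41 AM–9:00 PM = 11 h 19 min; less 30 min break → 10 h 49 min
Sun: 9:30 AM–7:56 PM = 10 h 26 min; less 30 min break → 9 h 56 min
Total worked: 59 h 13 min = 3553 min.
Regular 40 h 0 min = 2400 min at $40.00/h; overtime 19 h 13 min = 1153 min at $60.00/h.
Pay = (2400 × $40.00 + 1153 × $60.00) ÷ 60 = $2753.00.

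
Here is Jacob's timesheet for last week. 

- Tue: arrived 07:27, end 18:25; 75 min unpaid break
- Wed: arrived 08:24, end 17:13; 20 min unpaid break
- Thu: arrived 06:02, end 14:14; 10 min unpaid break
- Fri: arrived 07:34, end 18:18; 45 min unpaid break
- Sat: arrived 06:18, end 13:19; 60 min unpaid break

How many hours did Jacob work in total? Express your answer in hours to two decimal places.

42.23 hours

Tue: 07:27–18:25 = 10 h 58 min; less 75 min break → 9 h 43 min
Wed: 08:24–17:13 = 8 h 49 min; less 20 min break → 8 h 29 min
Thu: 06:02–14:14 = 8 h 12 min; less 10 min break → 8 h 2 min
Fri: 07:34–18:18 = 10 h 44 min; less 45 min break → 9 h 59 min
Sat: 06:18–13:19 = 7 h 1 min; less 60 min break → 6 h 1 min
Total: 9 h 43 min + 8 h 29 min + 8 h 2 min + 9 h 59 min + 6 h 1 min = 42 h 14 min.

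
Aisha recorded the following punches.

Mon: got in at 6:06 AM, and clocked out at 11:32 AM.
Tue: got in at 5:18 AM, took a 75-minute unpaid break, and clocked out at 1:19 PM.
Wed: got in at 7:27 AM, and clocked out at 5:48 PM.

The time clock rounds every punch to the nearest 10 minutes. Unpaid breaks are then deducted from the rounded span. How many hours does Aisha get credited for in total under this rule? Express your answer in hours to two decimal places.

Mon: in 6:06 AM→6:10 AM, out 11:32 AM→11:30 AM; 5 h 20 min
Tue: in 5:18 AM→5:20 AM, out 1:19 PM→1:20 PM; 8 h 0 min − 75 min = 6 h 45 min
Wed: in 7:27 AM→7:30 AM, out 5:48 PM→5:50 PM; 10 h 20 min
Total credited: 22 h 25 min.

22.42 hours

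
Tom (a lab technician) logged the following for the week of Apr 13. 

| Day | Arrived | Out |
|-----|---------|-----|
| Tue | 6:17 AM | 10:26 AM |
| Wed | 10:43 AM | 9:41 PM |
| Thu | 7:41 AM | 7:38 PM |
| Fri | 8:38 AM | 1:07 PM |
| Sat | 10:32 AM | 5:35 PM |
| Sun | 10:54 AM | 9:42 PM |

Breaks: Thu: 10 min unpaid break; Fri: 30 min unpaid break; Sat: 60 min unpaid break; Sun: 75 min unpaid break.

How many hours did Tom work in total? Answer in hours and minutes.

46 h 29 min

Tue: 6:17 AM–10:26 AM = 4 h 9 min
Wed: 10:43 AM–9:41 PM = 10 h 58 min
Thu: 7:41 AM–7:38 PM = 11 h 57 min; less 10 min break → 11 h 47 min
Fri: 8:38 AM–1:07 PM = 4 h 29 min; less 30 min break → 3 h 59 min
Sat: 10:32 AM–5:35 PM = 7 h 3 min; less 60 min break → 6 h 3 min
Sun: 10:54 AM–9:42 PM = 10 h 48 min; less 75 min break → 9 h 33 min
Total: 4 h 9 min + 10 h 58 min + 11 h 47 min + 3 h 59 min + 6 h 3 min + 9 h 33 min = 46 h 29 min.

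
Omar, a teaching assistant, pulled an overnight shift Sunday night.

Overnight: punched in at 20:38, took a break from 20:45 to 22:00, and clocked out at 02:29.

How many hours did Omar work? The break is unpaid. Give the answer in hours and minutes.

4 h 36 min

Overnight: 20:38 → midnight = 3 h 22 min; midnight → 02:29 = 2 h 29 min; span 5 h 51 min; less 75 min break → 4 h 36 min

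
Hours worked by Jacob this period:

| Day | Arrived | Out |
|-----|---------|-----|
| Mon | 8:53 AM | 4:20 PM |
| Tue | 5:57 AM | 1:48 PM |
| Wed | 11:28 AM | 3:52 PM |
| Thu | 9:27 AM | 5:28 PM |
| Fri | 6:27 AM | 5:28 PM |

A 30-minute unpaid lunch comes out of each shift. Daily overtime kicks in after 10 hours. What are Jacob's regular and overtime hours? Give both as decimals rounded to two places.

Regular 35.72 hours, overtime 0.52 hours

Mon: 8:53 AM–4:20 PM = 7 h 27 min; less 30 min break → 6 h 57 min
Tue: 5:57 AM–1:48 PM = 7 h 51 min; less 30 min break → 7 h 21 min
Wed: 11:28 AM–3:52 PM = 4 h 24 min; less 30 min break → 3 h 54 min
Thu: 9:27 AM–5:28 PM = 8 h 1 min; less 30 min break → 7 h 31 min
Fri: 6:27 AM–5:28 PM = 11 h 1 min; less 30 min break → 10 h 31 min
Mon reg 6 h 57 min / OT 0 h 0 min; Tue reg 7 h 21 min / OT 0 h 0 min; Wed reg 3 h 54 min / OT 0 h 0 min; Thu reg 7 h 31 min / OT 0 h 0 min; Fri reg 10 h 0 min / OT 0 h 31 min.
Totals: regular 35 h 43 min, overtime 0 h 31 min.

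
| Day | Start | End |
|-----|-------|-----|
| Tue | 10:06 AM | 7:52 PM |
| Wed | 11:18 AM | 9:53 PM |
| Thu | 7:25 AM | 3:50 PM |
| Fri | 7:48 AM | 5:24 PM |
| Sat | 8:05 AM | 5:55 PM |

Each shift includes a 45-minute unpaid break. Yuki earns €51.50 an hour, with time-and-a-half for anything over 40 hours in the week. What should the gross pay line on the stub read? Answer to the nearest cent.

Tue: 10:06 AM–7:52 PM = 9 h 46 min; less 45 min break → 9 h 1 min
Wed: 11:18 AM–9:53 PM = 10 h 35 min; less 45 min break → 9 h 50 min
Thu: 7:25 AM–3:50 PM = 8 h 25 min; less 45 min break → 7 h 40 min
Fri: 7:48 AM–5:24 PM = 9 h 36 min; less 45 min break → 8 h 51 min
Sat: 8:05 AM–5:55 PM = 9 h 50 min; less 45 min break → 9 h 5 min
Total worked: 44 h 27 min = 2667 min.
Regular 40 h 0 min = 2400 min at €51.50/h; overtime 4 h 27 min = 267 min at €77.25/h.
Pay = (2400 × €51.50 + 267 × €77.25) ÷ 60 = €2403.76.

€2403.76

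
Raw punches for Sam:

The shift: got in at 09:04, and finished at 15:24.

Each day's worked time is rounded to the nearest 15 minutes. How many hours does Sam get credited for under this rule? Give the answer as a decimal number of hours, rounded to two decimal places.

The shift: 09:04–15:24 = 6 h 20 min → rounds to 6 h 15 min

6.25 hours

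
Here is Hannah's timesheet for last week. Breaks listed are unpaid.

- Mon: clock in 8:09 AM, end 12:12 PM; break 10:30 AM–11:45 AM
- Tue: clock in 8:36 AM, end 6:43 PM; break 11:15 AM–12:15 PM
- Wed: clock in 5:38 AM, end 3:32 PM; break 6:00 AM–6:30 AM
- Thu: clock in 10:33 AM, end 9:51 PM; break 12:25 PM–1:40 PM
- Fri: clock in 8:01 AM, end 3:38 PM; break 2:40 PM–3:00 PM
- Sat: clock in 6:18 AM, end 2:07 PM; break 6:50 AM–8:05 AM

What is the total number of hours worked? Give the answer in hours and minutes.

Mon: 8:09 AM–12:12 PM = 4 h 3 min; less 75 min break → 2 h 48 min
Tue: 8:36 AM–6:43 PM = 10 h 7 min; less 60 min break → 9 h 7 min
Wed: 5:38 AM–3:32 PM = 9 h 54 min; less 30 min break → 9 h 24 min
Thu: 10:33 AM–9:51 PM = 11 h 18 min; less 75 min break → 10 h 3 min
Fri: 8:01 AM–3:38 PM = 7 h 37 min; less 20 min break → 7 h 17 min
Sat: 6:18 AM–2:07 PM = 7 h 49 min; less 75 min break → 6 h 34 min
Total: 2 h 48 min + 9 h 7 min + 9 h 24 min + 10 h 3 min + 7 h 17 min + 6 h 34 min = 45 h 13 min.

45 h 13 min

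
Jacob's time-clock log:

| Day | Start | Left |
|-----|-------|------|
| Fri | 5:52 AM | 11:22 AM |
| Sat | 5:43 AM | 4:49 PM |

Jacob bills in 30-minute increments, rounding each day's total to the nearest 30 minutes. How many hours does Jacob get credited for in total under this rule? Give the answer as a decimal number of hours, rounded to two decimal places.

Fri: 5:52 AM–11:22 AM = 5 h 30 min → rounds to 5 h 30 min
Sat: 5:43 AM–4:49 PM = 11 h 6 min → rounds to 11 h 0 min
Total credited: 16 h 30 min.

16.50 hours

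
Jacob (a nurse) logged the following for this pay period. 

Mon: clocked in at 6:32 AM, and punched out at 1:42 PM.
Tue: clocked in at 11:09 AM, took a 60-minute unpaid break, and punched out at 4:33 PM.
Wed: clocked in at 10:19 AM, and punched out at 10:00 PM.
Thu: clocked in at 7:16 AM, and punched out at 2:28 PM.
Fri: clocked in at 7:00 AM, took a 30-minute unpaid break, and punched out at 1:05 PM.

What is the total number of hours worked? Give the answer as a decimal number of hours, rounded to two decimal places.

Mon: 6:32 AM–1:42 PM = 7 h 10 min
Tue: 11:09 AM–4:33 PM = 5 h 24 min; less 60 min break → 4 h 24 min
Wed: 10:19 AM–10:00 PM = 11 h 41 min
Thu: 7:16 AM–2:28 PM = 7 h 12 min
Fri: 7:00 AM–1:05 PM = 6 h 5 min; less 30 min break → 5 h 35 min
Total: 7 h 10 min + 4 h 24 min + 11 h 41 min + 7 h 12 min + 5 h 35 min = 36 h 2 min.

36.03 hours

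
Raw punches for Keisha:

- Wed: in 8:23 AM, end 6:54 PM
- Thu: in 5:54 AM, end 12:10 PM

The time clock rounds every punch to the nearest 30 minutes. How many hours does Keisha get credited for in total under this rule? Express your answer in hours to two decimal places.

Wed: in 8:23 AM→8:30 AM, out 6:54 PM→7:00 PM; 10 h 30 min
Thu: in 5:54 AM→6:00 AM, out 12:10 PM→12:00 PM; 6 h 0 min
Total credited: 16 h 30 min.

16.50 hours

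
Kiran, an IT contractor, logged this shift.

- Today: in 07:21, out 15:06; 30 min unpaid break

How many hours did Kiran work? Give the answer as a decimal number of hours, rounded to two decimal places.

Today: 07:21–15:06 = 7 h 45 min; less 30 min break → 7 h 15 min

7.25 hours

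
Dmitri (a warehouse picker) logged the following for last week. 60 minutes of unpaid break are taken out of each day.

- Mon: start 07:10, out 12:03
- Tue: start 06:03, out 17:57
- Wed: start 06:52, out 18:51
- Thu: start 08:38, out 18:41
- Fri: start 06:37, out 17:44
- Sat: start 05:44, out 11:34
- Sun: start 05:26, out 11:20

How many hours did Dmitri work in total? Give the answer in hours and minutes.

54 h 40 min

Mon: 07:10–12:03 = 4 h 53 min; less 60 min break → 3 h 53 min
Tue: 06:03–17:57 = 11 h 54 min; less 60 min break → 10 h 54 min
Wed: 06:52–18:51 = 11 h 59 min; less 60 min break → 10 h 59 min
Thu: 08:38–18:41 = 10 h 3 min; less 60 min break → 9 h 3 min
Fri: 06:37–17:44 = 11 h 7 min; less 60 min break → 10 h 7 min
Sat: 05:44–11:34 = 5 h 50 min; less 60 min break → 4 h 50 min
Sun: 05:26–11:20 = 5 h 54 min; less 60 min break → 4 h 54 min
Total: 3 h 53 min + 10 h 54 min + 10 h 59 min + 9 h 3 min + 10 h 7 min + 4 h 50 min + 4 h 54 min = 54 h 40 min.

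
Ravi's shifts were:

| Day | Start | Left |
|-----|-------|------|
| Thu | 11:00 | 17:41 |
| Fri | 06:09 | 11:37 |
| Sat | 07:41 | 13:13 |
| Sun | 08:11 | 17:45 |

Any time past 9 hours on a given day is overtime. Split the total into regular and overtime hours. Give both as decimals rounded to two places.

Thu: 11:00–17:41 = 6 h 41 min
Fri: 06:09–11:37 = 5 h 28 min
Sat: 07:41–13:13 = 5 h 32 min
Sun: 08:11–17:45 = 9 h 34 min
Thu reg 6 h 41 min / OT 0 h 0 min; Fri reg 5 h 28 min / OT 0 h 0 min; Sat reg 5 h 32 min / OT 0 h 0 min; Sun reg 9 h 0 min / OT 0 h 34 min.
Totals: regular 26 h 41 min, overtime 0 h 34 min.

Regular 26.68 hours, overtime 0.57 hours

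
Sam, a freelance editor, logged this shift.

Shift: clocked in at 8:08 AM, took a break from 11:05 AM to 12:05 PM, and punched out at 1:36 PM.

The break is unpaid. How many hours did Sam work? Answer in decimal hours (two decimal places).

4.47 hours

Shift: 8:08 AM–1:36 PM = 5 h 28 min; less 60 min break → 4 h 28 min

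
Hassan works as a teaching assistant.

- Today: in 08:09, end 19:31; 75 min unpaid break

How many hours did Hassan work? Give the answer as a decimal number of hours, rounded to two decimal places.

10.12 hours

Today: 08:09–19:31 = 11 h 22 min; less 75 min break → 10 h 7 min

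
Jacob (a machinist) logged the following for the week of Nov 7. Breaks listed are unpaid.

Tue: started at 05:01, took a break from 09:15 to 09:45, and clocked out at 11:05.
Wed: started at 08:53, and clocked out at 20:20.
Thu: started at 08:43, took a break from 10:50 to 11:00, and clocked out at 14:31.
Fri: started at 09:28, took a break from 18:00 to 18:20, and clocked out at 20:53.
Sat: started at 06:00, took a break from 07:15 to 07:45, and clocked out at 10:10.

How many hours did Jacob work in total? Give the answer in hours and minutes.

Tue: 05:01–11:05 = 6 h 4 min; less 30 min break → 5 h 34 min
Wed: 08:53–20:20 = 11 h 27 min
Thu: 08:43–14:31 = 5 h 48 min; less 10 min break → 5 h 38 min
Fri: 09:28–20:53 = 11 h 25 min; less 20 min break → 11 h 5 min
Sat: 06:00–10:10 = 4 h 10 min; less 30 min break → 3 h 40 min
Total: 5 h 34 min + 11 h 27 min + 5 h 38 min + 11 h 5 min + 3 h 40 min = 37 h 24 min.

37 h 24 min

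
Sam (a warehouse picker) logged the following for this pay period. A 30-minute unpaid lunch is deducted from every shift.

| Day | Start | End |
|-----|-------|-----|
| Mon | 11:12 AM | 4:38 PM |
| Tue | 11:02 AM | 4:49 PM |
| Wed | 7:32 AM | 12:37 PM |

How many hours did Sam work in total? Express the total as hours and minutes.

14 h 48 min

Mon: 11:12 AM–4:38 PM = 5 h 26 min; less 30 min break → 4 h 56 min
Tue: 11:02 AM–4:49 PM = 5 h 47 min; less 30 min break → 5 h 17 min
Wed: 7:32 AM–12:37 PM = 5 h 5 min; less 30 min break → 4 h 35 min
Total: 4 h 56 min + 5 h 17 min + 4 h 35 min = 14 h 48 min.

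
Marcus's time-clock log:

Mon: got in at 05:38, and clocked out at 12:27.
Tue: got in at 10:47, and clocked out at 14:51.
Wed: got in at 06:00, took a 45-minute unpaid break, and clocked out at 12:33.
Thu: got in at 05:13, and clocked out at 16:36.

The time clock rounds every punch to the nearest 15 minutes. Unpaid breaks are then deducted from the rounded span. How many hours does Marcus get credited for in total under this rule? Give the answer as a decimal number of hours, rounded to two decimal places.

27.75 hours

Mon: in 05:38→05:45, out 12:27→12:30; 6 h 45 min
Tue: in 10:47→10:45, out 14:51→14:45; 4 h 0 min
Wed: in 06:00→06:00, out 12:33→12:30; 6 h 30 min − 45 min = 5 h 45 min
Thu: in 05:13→05:15, out 16:36→16:30; 11 h 15 min
Total credited: 27 h 45 min.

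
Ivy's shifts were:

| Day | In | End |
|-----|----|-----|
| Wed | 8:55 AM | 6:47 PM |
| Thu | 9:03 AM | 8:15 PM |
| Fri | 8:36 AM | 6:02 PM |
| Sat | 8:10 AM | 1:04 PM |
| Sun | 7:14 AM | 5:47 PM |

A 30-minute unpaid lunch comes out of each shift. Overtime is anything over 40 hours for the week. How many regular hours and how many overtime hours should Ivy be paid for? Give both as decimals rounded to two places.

Regular 40.00 hours, overtime 3.45 hours

Wed: 8:55 AM–6:47 PM = 9 h 52 min; less 30 min break → 9 h 22 min
Thu: 9:03 AM–8:15 PM = 11 h 12 min; less 30 min break → 10 h 42 min
Fri: 8:36 AM–6:02 PM = 9 h 26 min; less 30 min break → 8 h 56 min
Sat: 8:10 AM–1:04 PM = 4 h 54 min; less 30 min break → 4 h 24 min
Sun: 7:14 AM–5:47 PM = 10 h 33 min; less 30 min break → 10 h 3 min
Total worked: 43 h 27 min = 43.45 h.
Threshold 40 h → overtime 3 h 27 min, regular 40 h 0 min.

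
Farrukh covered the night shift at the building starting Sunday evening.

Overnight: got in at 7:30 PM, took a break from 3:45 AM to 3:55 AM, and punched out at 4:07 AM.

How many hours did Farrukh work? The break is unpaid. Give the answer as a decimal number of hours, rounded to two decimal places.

Overnight: 7:30 PM → midnight = 4 h 30 min; midnight → 4:07 AM = 4 h 7 min; span 8 h 37 min; less 10 min break → 8 h 27 min

8.45 hours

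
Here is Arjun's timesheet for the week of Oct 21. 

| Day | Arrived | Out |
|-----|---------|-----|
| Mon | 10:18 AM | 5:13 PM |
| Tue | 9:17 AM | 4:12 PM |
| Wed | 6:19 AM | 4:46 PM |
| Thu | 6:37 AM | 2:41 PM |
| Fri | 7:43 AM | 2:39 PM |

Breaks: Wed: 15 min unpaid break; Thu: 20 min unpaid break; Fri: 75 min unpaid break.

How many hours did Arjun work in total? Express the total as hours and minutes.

Mon: 10:18 AM–5:13 PM = 6 h 55 min
Tue: 9:17 AM–4:12 PM = 6 h 55 min
Wed: 6:19 AM–4:46 PM = 10 h 27 min; less 15 min break → 10 h 12 min
Thu: 6:37 AM–2:41 PM = 8 h 4 min; less 20 min break → 7 h 44 min
Fri: 7:43 AM–2:39 PM = 6 h 56 min; less 75 min break → 5 h 41 min
Total: 6 h 55 min + 6 h 55 min + 10 h 12 min + 7 h 44 min + 5 h 41 min = 37 h 27 min.

37 h 27 min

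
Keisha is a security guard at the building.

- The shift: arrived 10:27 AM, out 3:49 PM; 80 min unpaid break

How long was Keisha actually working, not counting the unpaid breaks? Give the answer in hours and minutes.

The shift: 10:27 AM–3:49 PM = 5 h 22 min; less 80 min break → 4 h 2 min

4 h 2 min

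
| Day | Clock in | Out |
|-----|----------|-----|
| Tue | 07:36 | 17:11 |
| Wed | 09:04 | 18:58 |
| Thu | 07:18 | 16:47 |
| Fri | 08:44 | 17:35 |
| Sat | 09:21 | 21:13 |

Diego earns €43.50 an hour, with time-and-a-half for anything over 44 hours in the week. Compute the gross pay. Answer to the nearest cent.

Tue: 07:36–17:11 = 9 h 35 min
Wed: 09:04–18:58 = 9 h 54 min
Thu: 07:18–16:47 = 9 h 29 min
Fri: 08:44–17:35 = 8 h 51 min
Sat: 09:21–21:13 = 11 h 52 min
Total worked: 49 h 41 min = 2981 min.
Regular 44 h 0 min = 2640 min at €43.50/h; overtime 5 h 41 min = 341 min at €65.25/h.
Pay = (2640 × €43.50 + 341 × €65.25) ÷ 60 = €2284.84.

€2284.84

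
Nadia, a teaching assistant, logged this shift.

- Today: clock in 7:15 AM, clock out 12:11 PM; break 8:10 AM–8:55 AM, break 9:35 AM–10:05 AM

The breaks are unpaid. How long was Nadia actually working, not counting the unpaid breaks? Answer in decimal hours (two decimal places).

3.68 hours

Today: 7:15 AM–12:11 PM = 4 h 56 min; less 75 min break → 3 h 41 min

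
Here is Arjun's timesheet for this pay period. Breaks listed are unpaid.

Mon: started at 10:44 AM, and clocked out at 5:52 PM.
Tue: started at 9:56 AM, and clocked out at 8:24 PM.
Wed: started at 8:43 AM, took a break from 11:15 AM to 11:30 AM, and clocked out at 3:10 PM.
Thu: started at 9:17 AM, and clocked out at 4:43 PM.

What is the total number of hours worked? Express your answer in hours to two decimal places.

31.23 hours

Mon: 10:44 AM–5:52 PM = 7 h 8 min
Tue: 9:56 AM–8:24 PM = 10 h 28 min
Wed: 8:43 AM–3:10 PM = 6 h 27 min; less 15 min break → 6 h 12 min
Thu: 9:17 AM–4:43 PM = 7 h 26 min
Total: 7 h 8 min + 10 h 28 min + 6 h 12 min + 7 h 26 min = 31 h 14 min.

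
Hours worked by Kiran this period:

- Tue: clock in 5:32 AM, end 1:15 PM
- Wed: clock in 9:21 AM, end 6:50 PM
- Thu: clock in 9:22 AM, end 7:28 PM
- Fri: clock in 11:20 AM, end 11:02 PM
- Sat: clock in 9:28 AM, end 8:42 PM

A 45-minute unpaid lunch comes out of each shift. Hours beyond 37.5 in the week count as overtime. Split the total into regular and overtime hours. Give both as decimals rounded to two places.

Regular 37.50 hours, overtime 8.98 hours

Tue: 5:32 AM–1:15 PM = 7 h 43 min; less 45 min break → 6 h 58 min
Wed: 9:21 AM–6:50 PM = 9 h 29 min; less 45 min break → 8 h 44 min
Thu: 9:22 AM–7:28 PM = 10 h 6 min; less 45 min break → 9 h 21 min
Fri: 11:20 AM–11:02 PM = 11 h 42 min; less 45 min break → 10 h 57 min
Sat: 9:28 AM–8:42 PM = 11 h 14 min; less 45 min break → 10 h 29 min
Total worked: 46 h 29 min = 46.48 h.
Threshold 37.5 h → overtime 8 h 59 min, regular 37 h 30 min.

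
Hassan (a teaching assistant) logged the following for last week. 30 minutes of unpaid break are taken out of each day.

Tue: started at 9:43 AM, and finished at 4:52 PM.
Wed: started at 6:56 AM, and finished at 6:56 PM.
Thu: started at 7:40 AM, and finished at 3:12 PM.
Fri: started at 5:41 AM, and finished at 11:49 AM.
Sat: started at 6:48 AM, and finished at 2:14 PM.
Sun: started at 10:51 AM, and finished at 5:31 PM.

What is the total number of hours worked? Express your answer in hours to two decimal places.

Tue: 9:43 AM–4:52 PM = 7 h 9 min; less 30 min break → 6 h 39 min
Wed: 6:56 AM–6:56 PM = 12 h 0 min; less 30 min break → 11 h 30 min
Thu: 7:40 AM–3:12 PM = 7 h 32 min; less 30 min break → 7 h 2 min
Fri: 5:41 AM–11:49 AM = 6 h 8 min; less 30 min break → 5 h 38 min
Sat: 6:48 AM–2:14 PM = 7 h 26 min; less 30 min break → 6 h 56 min
Sun: 10:51 AM–5:31 PM = 6 h 40 min; less 30 min break → 6 h 10 min
Total: 6 h 39 min + 11 h 30 min + 7 h 2 min + 5 h 38 min + 6 h 56 min + 6 h 10 min = 43 h 55 min.

43.92 hours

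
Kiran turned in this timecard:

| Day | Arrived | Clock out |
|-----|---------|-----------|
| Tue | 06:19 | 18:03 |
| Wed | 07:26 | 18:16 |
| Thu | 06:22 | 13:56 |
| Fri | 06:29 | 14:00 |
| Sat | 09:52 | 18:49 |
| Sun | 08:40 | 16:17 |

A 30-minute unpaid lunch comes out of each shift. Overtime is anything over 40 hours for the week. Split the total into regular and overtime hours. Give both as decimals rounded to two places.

Tue: 06:19–18:03 = 11 h 44 min; less 30 min break → 11 h 14 min
Wed: 07:26–18:16 = 10 h 50 min; less 30 min break → 10 h 20 min
Thu: 06:22–13:56 = 7 h 34 min; less 30 min break → 7 h 4 min
Fri: 06:29–14:00 = 7 h 31 min; less 30 min break → 7 h 1 min
Sat: 09:52–18:49 = 8 h 57 min; less 30 min break → 8 h 27 min
Sun: 08:40–16:17 = 7 h 37 min; less 30 min break → 7 h 7 min
Total worked: 51 h 13 min = 51.22 h.
Threshold 40 h → overtime 11 h 13 min, regular 40 h 0 min.

Regular 40.00 hours, overtime 11.22 hours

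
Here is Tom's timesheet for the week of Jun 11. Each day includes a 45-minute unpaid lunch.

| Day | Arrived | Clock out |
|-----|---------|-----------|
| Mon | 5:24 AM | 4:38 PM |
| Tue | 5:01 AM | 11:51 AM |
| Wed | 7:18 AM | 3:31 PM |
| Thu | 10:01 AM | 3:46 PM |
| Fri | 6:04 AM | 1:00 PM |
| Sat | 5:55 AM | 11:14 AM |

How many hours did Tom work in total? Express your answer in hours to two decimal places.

Mon: 5:24 AM–4:38 PM = 11 h 14 min; less 45 min break → 10 h 29 min
Tue: 5:01 AM–11:51 AM = 6 h 50 min; less 45 min break → 6 h 5 min
Wed: 7:18 AM–3:31 PM = 8 h 13 min; less 45 min break → 7 h 28 min
Thu: 10:01 AM–3:46 PM = 5 h 45 min; less 45 min break → 5 h 0 min
Fri: 6:04 AM–1:00 PM = 6 h 56 min; less 45 min break → 6 h 11 min
Sat: 5:55 AM–11:14 AM = 5 h 19 min; less 45 min break → 4 h 34 min
Total: 10 h 29 min + 6 h 5 min + 7 h 28 min + 5 h 0 min + 6 h 11 min + 4 h 34 min = 39 h 47 min.

39.78 hours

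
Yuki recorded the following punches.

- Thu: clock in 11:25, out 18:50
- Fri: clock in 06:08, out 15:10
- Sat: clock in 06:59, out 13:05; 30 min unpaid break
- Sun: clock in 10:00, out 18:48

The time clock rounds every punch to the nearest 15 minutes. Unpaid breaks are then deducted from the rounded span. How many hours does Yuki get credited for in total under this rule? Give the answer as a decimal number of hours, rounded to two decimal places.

30.50 hours

Thu: in 11:25→11:30, out 18:50→18:45; 7 h 15 min
Fri: in 06:08→06:15, out 15:10→15:15; 9 h 0 min
Sat: in 06:59→07:00, out 13:05→13:00; 6 h 0 min − 30 min = 5 h 30 min
Sun: in 10:00→10:00, out 18:48→18:45; 8 h 45 min
Total credited: 30 h 30 min.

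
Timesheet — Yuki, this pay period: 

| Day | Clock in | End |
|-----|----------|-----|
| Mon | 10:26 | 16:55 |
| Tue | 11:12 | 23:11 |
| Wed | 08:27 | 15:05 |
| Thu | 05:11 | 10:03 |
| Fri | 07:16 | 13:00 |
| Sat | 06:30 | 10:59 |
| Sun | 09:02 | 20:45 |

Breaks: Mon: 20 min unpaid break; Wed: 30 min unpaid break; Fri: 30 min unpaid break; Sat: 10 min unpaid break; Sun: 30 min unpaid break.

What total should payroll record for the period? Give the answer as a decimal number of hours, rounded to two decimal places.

Mon: 10:26–16:55 = 6 h 29 min; less 20 min break → 6 h 9 min
Tue: 11:12–23:11 = 11 h 59 min
Wed: 08:27–15:05 = 6 h 38 min; less 30 min break → 6 h 8 min
Thu: 05:11–10:03 = 4 h 52 min
Fri: 07:16–13:00 = 5 h 44 min; less 30 min break → 5 h 14 min
Sat: 06:30–10:59 = 4 h 29 min; less 10 min break → 4 h 19 min
Sun: 09:02–20:45 = 11 h 43 min; less 30 min break → 11 h 13 min
Total: 6 h 9 min + 11 h 59 min + 6 h 8 min + 4 h 52 min + 5 h 14 min + 4 h 19 min + 11 h 13 min = 49 h 54 min.

49.90 hours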